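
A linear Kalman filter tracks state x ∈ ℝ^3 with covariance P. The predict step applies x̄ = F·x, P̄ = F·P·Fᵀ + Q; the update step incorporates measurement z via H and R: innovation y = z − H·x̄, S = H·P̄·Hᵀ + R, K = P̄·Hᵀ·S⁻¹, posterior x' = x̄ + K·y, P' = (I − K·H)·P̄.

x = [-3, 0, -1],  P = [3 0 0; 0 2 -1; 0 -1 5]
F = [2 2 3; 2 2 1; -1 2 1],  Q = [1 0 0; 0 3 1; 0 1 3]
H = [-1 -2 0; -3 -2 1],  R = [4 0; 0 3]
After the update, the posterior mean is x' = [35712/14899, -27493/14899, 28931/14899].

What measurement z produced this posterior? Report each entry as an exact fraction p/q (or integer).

x̄ = F·x = [-9, -7, 2]
P̄ = F·P·Fᵀ + Q = [54 27 9; 27 24 4; 9 4 15]
S = H·P̄·Hᵀ + R = [262 457; 457 854]
K = P̄·Hᵀ·S⁻¹ = [2367/14899 -4878/14899; -6925/14899 1525/14899; -5378/14899 2529/14899]
x' − x̄ = [169803/14899, 76800/14899, -867/14899] = K·y
y = (KᵀK)⁻¹·Kᵀ·(x' − x̄) = [-21, -45]
z = y + H·x̄ = [-21, -45] + [23, 43] = [2, -2]

z = [2, -2]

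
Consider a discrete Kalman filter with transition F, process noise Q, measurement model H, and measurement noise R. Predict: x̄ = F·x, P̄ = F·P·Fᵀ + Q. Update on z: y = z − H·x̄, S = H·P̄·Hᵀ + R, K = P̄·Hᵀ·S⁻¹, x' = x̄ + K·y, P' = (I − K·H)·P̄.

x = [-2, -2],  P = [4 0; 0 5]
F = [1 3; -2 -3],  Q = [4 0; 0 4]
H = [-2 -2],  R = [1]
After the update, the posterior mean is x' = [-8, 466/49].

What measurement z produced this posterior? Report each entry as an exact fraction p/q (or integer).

x̄ = F·x = [-8, 10]
P̄ = F·P·Fᵀ + Q = [53 -53; -53 65]
S = H·P̄·Hᵀ + R = [49]
K = P̄·Hᵀ·S⁻¹ = [0; -24/49]
x' − x̄ = [0, -24/49] = K·y
y = (KᵀK)⁻¹·Kᵀ·(x' − x̄) = [1]
z = y + H·x̄ = [1] + [-4] = [-3]

z = [-3]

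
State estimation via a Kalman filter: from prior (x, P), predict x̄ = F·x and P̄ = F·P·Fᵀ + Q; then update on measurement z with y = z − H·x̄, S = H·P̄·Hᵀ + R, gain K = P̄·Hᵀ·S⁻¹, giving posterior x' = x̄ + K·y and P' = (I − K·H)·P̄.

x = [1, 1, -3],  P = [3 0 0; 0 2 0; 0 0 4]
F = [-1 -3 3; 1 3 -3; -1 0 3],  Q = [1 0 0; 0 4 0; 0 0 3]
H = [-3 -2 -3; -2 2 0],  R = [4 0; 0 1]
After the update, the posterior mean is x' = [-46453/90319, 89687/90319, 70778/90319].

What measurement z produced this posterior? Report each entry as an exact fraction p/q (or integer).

z = [-3, 3]

x̄ = F·x = [-13, 13, -10]
P̄ = F·P·Fᵀ + Q = [58 -57 39; -57 61 -39; 39 -39 42]
S = H·P̄·Hᵀ + R = [698 686; 686 933]
K = P̄·Hᵀ·S⁻¹ = [-7361/180638 -19559/90319; -3509/90319 25426/90319; -46929/180638 2151/90319]
x' − x̄ = [1127694/90319, -1084460/90319, 973968/90319] = K·y
y = (KᵀK)⁻¹·Kᵀ·(x' − x̄) = [-46, -49]
z = y + H·x̄ = [-46, -49] + [43, 52] = [-3, 3]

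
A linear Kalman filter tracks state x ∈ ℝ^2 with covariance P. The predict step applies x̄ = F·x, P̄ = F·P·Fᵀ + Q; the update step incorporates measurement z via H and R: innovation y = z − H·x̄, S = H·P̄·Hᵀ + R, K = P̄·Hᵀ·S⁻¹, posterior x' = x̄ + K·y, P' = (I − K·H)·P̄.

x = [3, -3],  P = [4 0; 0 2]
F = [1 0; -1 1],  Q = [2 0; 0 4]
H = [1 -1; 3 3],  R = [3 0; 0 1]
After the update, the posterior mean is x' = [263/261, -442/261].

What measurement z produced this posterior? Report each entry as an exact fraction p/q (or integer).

z = [2, -2]

x̄ = F·x = [3, -6]
P̄ = F·P·Fᵀ + Q = [6 -4; -4 10]
S = H·P̄·Hᵀ + R = [27 -12; -12 73]
K = P̄·Hᵀ·S⁻¹ = [802/1827 94/609; -806/1827 106/609]
x' − x̄ = [-520/261, 1124/261] = K·y
y = (KᵀK)⁻¹·Kᵀ·(x' − x̄) = [-7, 7]
z = y + H·x̄ = [-7, 7] + [9, -9] = [2, -2]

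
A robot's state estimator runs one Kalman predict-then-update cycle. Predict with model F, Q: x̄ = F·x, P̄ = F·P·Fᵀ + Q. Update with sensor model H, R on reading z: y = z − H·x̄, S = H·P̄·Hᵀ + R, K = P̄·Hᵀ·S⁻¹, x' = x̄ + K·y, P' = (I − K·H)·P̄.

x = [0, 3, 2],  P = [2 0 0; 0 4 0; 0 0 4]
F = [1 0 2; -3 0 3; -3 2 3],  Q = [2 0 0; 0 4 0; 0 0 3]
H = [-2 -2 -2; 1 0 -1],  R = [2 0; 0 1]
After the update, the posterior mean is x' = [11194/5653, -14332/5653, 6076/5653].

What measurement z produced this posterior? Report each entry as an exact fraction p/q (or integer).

x̄ = F·x = [4, 6, 12]
P̄ = F·P·Fᵀ + Q = [20 18 18; 18 58 54; 18 54 73]
S = H·P̄·Hᵀ + R = [1326 178; 178 58]
K = P̄·Hᵀ·S⁻¹ = [-1713/11306 5647/11306; -1084/5653 -182/5653; -3515/22612 -10655/22612]
x' − x̄ = [-11418/5653, -48250/5653, -61760/5653] = K·y
y = (KᵀK)⁻¹·Kᵀ·(x' − x̄) = [43, 9]
z = y + H·x̄ = [43, 9] + [-44, -8] = [-1, 1]

z = [-1, 1]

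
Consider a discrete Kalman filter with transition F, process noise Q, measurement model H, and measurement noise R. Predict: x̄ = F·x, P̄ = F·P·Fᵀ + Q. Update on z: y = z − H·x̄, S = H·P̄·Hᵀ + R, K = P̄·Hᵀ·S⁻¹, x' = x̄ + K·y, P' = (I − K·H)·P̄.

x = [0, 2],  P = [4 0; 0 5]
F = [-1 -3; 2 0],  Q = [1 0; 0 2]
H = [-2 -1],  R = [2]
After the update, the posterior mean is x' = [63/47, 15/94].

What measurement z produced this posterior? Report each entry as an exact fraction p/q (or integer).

z = [-3]

x̄ = F·x = [-6, 0]
P̄ = F·P·Fᵀ + Q = [50 -8; -8 18]
S = H·P̄·Hᵀ + R = [188]
K = P̄·Hᵀ·S⁻¹ = [-23/47; -1/94]
x' − x̄ = [345/47, 15/94] = K·y
y = (KᵀK)⁻¹·Kᵀ·(x' − x̄) = [-15]
z = y + H·x̄ = [-15] + [12] = [-3]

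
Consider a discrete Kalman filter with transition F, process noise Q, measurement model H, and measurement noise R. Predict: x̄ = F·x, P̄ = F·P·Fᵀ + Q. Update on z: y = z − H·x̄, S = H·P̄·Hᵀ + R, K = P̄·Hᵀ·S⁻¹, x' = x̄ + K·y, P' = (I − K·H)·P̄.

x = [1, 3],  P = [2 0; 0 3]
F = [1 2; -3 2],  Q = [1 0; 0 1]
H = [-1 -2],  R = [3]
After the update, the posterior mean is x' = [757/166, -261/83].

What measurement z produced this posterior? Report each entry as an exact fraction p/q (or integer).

z = [2]

x̄ = F·x = [7, 3]
P̄ = F·P·Fᵀ + Q = [15 6; 6 31]
S = H·P̄·Hᵀ + R = [166]
K = P̄·Hᵀ·S⁻¹ = [-27/166; -34/83]
x' − x̄ = [-405/166, -510/83] = K·y
y = (KᵀK)⁻¹·Kᵀ·(x' − x̄) = [15]
z = y + H·x̄ = [15] + [-13] = [2]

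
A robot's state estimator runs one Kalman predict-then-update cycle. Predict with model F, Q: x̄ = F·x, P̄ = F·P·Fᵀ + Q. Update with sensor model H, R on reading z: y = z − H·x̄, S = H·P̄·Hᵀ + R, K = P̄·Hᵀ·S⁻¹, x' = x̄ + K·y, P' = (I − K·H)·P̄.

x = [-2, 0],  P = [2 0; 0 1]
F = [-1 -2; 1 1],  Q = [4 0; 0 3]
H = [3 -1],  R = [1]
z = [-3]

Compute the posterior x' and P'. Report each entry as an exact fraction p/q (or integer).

x' = [-12/11, -4/11]
P' = [54/121 128/121; 128/121 402/121]

x̄ = F·x = [2, -2]
P̄ = F·P·Fᵀ + Q = [10 -4; -4 6]
y = z − H·x̄ = [-11]
S = H·P̄·Hᵀ + R = [121]
K = P̄·Hᵀ·S⁻¹ = [34/121; -18/121]
x' = x̄ + K·y = [-12/11, -4/11]
P' = (I − K·H)·P̄ = [54/121 128/121; 128/121 402/121]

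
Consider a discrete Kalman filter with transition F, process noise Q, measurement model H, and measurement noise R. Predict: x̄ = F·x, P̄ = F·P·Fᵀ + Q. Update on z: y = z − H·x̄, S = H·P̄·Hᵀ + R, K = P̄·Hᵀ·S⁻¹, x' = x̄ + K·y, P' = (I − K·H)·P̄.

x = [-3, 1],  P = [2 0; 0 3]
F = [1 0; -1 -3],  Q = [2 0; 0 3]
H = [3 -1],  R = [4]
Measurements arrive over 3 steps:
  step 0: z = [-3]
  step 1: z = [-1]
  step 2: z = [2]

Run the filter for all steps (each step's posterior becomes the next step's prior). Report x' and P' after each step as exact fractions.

step 0: x' = [-2, -19/7], P' = [5/3 13/3; 13/3 311/21]
step 1: x' = [-1987/3034, -2291/3034], P' = [8415/6068 23089/6068; 23089/6068 86735/6068]
step 2: x' = [-102353/1621091, -3382129/1621091], P' = [2290837/1621091 6315171/1621091; 6315171/1621091 23660769/1621091]

step 0: x̄ = F·x = [-3, 0]
step 0: P̄ = F·P·Fᵀ + Q = [4 -2; -2 32]
step 0: y = z − H·x̄ = [6]
step 0: S = H·P̄·Hᵀ + R = [84]
step 0: K = P̄·Hᵀ·S⁻¹ = [1/6; -19/42]
step 0: x' = x̄ + K·y = [-2, -19/7]
step 0: P' = (I − K·H)·P̄ = [5/3 13/3; 13/3 311/21]
step 1: x̄ = F·x = [-2, 71/7]
step 1: P̄ = F·P·Fᵀ + Q = [11/3 -44/3; -44/3 3443/21]
step 1: y = z − H·x̄ = [106/7]
step 1: S = H·P̄·Hᵀ + R = [6068/21]
step 1: K = P̄·Hᵀ·S⁻¹ = [539/6068; -4367/6068]
step 1: x' = x̄ + K·y = [-1987/3034, -2291/3034]
step 1: P' = (I − K·H)·P̄ = [8415/6068 23089/6068; 23089/6068 86735/6068]
step 2: x̄ = F·x = [-1987/3034, 4430/1517]
step 2: P̄ = F·P·Fᵀ + Q = [20551/6068 -38841/3034; -38841/3034 236442/1517]
step 2: y = z − H·x̄ = [20889/3034]
step 2: S = H·P̄·Hᵀ + R = [1621091/6068]
step 2: K = P̄·Hᵀ·S⁻¹ = [139335/1621091; -1178814/1621091]
step 2: x' = x̄ + K·y = [-102353/1621091, -3382129/1621091]
step 2: P' = (I − K·H)·P̄ = [2290837/1621091 6315171/1621091; 6315171/1621091 23660769/1621091]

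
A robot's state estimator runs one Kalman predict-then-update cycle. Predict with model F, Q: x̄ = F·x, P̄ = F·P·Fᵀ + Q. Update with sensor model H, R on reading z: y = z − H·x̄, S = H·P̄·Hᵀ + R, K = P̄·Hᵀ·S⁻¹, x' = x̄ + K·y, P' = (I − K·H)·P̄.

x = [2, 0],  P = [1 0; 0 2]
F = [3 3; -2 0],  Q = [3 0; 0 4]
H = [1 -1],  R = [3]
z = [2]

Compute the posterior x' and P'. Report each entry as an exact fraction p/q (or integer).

x' = [30/53, -100/53]
P' = [294/53 186/53; 186/53 228/53]

x̄ = F·x = [6, -4]
P̄ = F·P·Fᵀ + Q = [30 -6; -6 8]
y = z − H·x̄ = [-8]
S = H·P̄·Hᵀ + R = [53]
K = P̄·Hᵀ·S⁻¹ = [36/53; -14/53]
x' = x̄ + K·y = [30/53, -100/53]
P' = (I − K·H)·P̄ = [294/53 186/53; 186/53 228/53]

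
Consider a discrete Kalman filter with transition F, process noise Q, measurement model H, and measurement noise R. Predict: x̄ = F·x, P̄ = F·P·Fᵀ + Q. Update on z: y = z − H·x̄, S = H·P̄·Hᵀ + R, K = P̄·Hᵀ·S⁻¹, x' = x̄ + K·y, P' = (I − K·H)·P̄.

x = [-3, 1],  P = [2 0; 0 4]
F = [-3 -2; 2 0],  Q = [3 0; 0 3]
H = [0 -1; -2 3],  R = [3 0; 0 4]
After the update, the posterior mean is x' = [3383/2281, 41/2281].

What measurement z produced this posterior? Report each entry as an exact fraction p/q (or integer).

z = [-2, -3]

x̄ = F·x = [7, -6]
P̄ = F·P·Fᵀ + Q = [37 -12; -12 11]
S = H·P̄·Hᵀ + R = [14 -57; -57 395]
K = P̄·Hᵀ·S⁻¹ = [-1530/2281 -856/2281; -1096/2281 171/2281]
x' − x̄ = [-12584/2281, 13727/2281] = K·y
y = (KᵀK)⁻¹·Kᵀ·(x' − x̄) = [-8, 29]
z = y + H·x̄ = [-8, 29] + [6, -32] = [-2, -3]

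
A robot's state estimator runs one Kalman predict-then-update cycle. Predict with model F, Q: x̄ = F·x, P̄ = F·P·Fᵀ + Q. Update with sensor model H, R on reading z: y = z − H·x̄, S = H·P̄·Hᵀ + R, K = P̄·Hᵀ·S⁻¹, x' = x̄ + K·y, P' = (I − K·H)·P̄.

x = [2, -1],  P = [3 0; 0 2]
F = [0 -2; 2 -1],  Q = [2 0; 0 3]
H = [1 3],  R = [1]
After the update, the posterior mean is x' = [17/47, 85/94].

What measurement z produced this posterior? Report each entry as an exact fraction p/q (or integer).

z = [3]

x̄ = F·x = [2, 5]
P̄ = F·P·Fᵀ + Q = [10 4; 4 17]
S = H·P̄·Hᵀ + R = [188]
K = P̄·Hᵀ·S⁻¹ = [11/94; 55/188]
x' − x̄ = [-77/47, -385/94] = K·y
y = (KᵀK)⁻¹·Kᵀ·(x' − x̄) = [-14]
z = y + H·x̄ = [-14] + [17] = [3]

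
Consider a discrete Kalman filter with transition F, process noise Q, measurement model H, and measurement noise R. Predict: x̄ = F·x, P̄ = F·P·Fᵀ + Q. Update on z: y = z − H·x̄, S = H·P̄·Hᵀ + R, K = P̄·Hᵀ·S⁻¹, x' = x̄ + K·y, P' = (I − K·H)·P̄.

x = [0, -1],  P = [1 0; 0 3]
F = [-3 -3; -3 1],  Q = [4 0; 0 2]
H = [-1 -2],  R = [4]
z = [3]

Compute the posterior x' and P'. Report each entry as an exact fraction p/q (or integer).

x' = [7/5, -53/25]
P' = [24 -56/5; -56/5 154/25]

x̄ = F·x = [3, -1]
P̄ = F·P·Fᵀ + Q = [40 0; 0 14]
y = z − H·x̄ = [4]
S = H·P̄·Hᵀ + R = [100]
K = P̄·Hᵀ·S⁻¹ = [-2/5; -7/25]
x' = x̄ + K·y = [7/5, -53/25]
P' = (I − K·H)·P̄ = [24 -56/5; -56/5 154/25]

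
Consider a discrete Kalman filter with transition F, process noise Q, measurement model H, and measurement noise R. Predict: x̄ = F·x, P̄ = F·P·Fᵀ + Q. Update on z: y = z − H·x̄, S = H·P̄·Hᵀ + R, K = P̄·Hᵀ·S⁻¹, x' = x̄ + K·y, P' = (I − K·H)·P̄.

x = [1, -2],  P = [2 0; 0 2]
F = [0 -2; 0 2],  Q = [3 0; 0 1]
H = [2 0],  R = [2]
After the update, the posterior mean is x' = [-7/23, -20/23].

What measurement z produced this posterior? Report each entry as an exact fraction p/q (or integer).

x̄ = F·x = [4, -4]
P̄ = F·P·Fᵀ + Q = [11 -8; -8 9]
S = H·P̄·Hᵀ + R = [46]
K = P̄·Hᵀ·S⁻¹ = [11/23; -8/23]
x' − x̄ = [-99/23, 72/23] = K·y
y = (KᵀK)⁻¹·Kᵀ·(x' − x̄) = [-9]
z = y + H·x̄ = [-9] + [8] = [-1]

z = [-1]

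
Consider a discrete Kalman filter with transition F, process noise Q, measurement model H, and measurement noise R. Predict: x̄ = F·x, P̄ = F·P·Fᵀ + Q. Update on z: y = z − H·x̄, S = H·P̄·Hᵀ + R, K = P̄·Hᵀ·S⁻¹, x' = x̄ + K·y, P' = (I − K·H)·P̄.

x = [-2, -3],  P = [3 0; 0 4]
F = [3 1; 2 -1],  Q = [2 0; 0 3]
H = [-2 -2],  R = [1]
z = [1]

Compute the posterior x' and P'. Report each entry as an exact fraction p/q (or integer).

x̄ = F·x = [-9, -1]
P̄ = F·P·Fᵀ + Q = [33 14; 14 19]
y = z − H·x̄ = [-19]
S = H·P̄·Hᵀ + R = [321]
K = P̄·Hᵀ·S⁻¹ = [-94/321; -22/107]
x' = x̄ + K·y = [-1103/321, 311/107]
P' = (I − K·H)·P̄ = [1757/321 -570/107; -570/107 581/107]

x' = [-1103/321, 311/107]
P' = [1757/321 -570/107; -570/107 581/107]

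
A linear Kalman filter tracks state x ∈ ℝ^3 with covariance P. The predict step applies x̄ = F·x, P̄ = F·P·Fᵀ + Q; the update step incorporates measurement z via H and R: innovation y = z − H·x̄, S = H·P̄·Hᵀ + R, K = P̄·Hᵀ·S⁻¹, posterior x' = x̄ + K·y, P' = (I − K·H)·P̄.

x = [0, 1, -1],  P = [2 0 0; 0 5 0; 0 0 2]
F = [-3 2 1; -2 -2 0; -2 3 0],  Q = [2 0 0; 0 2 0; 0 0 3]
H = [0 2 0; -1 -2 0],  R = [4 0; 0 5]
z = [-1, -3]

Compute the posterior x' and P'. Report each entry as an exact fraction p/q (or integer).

x' = [5165/1481, -631/1481, 6636/1481]
P' = [10974/1481 -2432/1481 11142/1481; -2432/1481 1346/1481 -2866/1481; 11142/1481 -2866/1481 22048/1481]

x̄ = F·x = [1, -2, 3]
P̄ = F·P·Fᵀ + Q = [42 -8 42; -8 30 -22; 42 -22 56]
y = z − H·x̄ = [3, -6]
S = H·P̄·Hᵀ + R = [124 -104; -104 135]
K = P̄·Hᵀ·S⁻¹ = [-1216/1481 -1222/1481; 673/1481 -52/1481; -1433/1481 -1082/1481]
x' = x̄ + K·y = [5165/1481, -631/1481, 6636/1481]
P' = (I − K·H)·P̄ = [10974/1481 -2432/1481 11142/1481; -2432/1481 1346/1481 -2866/1481; 11142/1481 -2866/1481 22048/1481]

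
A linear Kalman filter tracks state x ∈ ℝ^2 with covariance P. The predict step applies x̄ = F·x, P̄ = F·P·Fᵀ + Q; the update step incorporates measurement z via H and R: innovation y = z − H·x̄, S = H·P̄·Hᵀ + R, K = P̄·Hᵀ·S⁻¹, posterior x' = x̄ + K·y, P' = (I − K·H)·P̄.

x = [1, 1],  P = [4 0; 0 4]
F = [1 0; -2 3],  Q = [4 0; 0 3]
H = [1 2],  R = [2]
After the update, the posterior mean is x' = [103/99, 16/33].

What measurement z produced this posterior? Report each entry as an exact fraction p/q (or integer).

z = [2]

x̄ = F·x = [1, 1]
P̄ = F·P·Fᵀ + Q = [8 -8; -8 55]
S = H·P̄·Hᵀ + R = [198]
K = P̄·Hᵀ·S⁻¹ = [-4/99; 17/33]
x' − x̄ = [4/99, -17/33] = K·y
y = (KᵀK)⁻¹·Kᵀ·(x' − x̄) = [-1]
z = y + H·x̄ = [-1] + [3] = [2]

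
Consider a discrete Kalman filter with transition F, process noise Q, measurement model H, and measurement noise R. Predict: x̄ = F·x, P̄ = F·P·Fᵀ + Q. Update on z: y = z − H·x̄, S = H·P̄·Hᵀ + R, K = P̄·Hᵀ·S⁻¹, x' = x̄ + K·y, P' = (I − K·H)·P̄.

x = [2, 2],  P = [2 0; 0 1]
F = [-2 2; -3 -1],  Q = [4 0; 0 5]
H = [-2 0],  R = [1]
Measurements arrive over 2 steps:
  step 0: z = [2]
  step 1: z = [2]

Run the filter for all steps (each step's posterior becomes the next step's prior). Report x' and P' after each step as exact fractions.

step 0: x̄ = F·x = [0, -8]
step 0: P̄ = F·P·Fᵀ + Q = [16 10; 10 24]
step 0: y = z − H·x̄ = [2]
step 0: S = H·P̄·Hᵀ + R = [65]
step 0: K = P̄·Hᵀ·S⁻¹ = [-32/65; -4/13]
step 0: x' = x̄ + K·y = [-64/65, -112/13]
step 0: P' = (I − K·H)·P̄ = [16/65 2/13; 2/13 232/13]
step 1: x̄ = F·x = [-992/65, 752/65]
step 1: P̄ = F·P·Fᵀ + Q = [4884/65 -2264/65; -2264/65 1689/65]
step 1: y = z − H·x̄ = [-1854/65]
step 1: S = H·P̄·Hᵀ + R = [19601/65]
step 1: K = P̄·Hᵀ·S⁻¹ = [-9768/19601; 4528/19601]
step 1: x' = x̄ + K·y = [-20528/19601, 97616/19601]
step 1: P' = (I − K·H)·P̄ = [4884/19601 -2264/19601; -2264/19601 193897/19601]

step 0: x' = [-64/65, -112/13], P' = [16/65 2/13; 2/13 232/13]
step 1: x' = [-20528/19601, 97616/19601], P' = [4884/19601 -2264/19601; -2264/19601 193897/19601]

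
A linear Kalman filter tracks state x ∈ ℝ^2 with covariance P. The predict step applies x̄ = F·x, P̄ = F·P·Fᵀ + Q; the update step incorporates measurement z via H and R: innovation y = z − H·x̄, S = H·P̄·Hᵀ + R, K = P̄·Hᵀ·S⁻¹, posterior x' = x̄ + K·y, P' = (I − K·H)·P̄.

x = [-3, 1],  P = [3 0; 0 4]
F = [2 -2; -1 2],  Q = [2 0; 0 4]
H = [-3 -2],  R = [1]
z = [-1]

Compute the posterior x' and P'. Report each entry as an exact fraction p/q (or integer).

x̄ = F·x = [-8, 5]
P̄ = F·P·Fᵀ + Q = [30 -22; -22 23]
y = z − H·x̄ = [-15]
S = H·P̄·Hᵀ + R = [99]
K = P̄·Hᵀ·S⁻¹ = [-46/99; 20/99]
x' = x̄ + K·y = [-34/33, 65/33]
P' = (I − K·H)·P̄ = [854/99 -1258/99; -1258/99 1877/99]

x' = [-34/33, 65/33]
P' = [854/99 -1258/99; -1258/99 1877/99]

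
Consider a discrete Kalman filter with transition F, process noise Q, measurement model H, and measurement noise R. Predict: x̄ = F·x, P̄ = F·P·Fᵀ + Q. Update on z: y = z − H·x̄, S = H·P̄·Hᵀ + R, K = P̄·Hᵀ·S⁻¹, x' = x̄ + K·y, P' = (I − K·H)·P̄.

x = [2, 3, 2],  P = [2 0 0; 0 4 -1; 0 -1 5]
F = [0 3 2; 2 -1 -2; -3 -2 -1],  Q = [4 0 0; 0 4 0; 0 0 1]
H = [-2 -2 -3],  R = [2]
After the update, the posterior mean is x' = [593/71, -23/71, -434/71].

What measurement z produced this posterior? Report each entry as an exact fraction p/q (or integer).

z = [2]

x̄ = F·x = [13, -3, -14]
P̄ = F·P·Fᵀ + Q = [48 -24 -27; -24 32 1; -27 1 36]
S = H·P̄·Hᵀ + R = [142]
K = P̄·Hᵀ·S⁻¹ = [33/142; -19/142; -28/71]
x' − x̄ = [-330/71, 190/71, 560/71] = K·y
y = (KᵀK)⁻¹·Kᵀ·(x' − x̄) = [-20]
z = y + H·x̄ = [-20] + [22] = [2]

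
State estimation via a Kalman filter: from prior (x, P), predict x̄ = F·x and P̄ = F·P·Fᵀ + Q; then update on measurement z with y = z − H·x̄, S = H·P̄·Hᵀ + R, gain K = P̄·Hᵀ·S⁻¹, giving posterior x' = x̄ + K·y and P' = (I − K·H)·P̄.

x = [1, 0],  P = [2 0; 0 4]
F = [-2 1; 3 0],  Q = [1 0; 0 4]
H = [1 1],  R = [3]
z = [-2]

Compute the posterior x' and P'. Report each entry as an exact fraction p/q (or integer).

x̄ = F·x = [-2, 3]
P̄ = F·P·Fᵀ + Q = [13 -12; -12 22]
y = z − H·x̄ = [-3]
S = H·P̄·Hᵀ + R = [14]
K = P̄·Hᵀ·S⁻¹ = [1/14; 5/7]
x' = x̄ + K·y = [-31/14, 6/7]
P' = (I − K·H)·P̄ = [181/14 -89/7; -89/7 104/7]

x' = [-31/14, 6/7]
P' = [181/14 -89/7; -89/7 104/7]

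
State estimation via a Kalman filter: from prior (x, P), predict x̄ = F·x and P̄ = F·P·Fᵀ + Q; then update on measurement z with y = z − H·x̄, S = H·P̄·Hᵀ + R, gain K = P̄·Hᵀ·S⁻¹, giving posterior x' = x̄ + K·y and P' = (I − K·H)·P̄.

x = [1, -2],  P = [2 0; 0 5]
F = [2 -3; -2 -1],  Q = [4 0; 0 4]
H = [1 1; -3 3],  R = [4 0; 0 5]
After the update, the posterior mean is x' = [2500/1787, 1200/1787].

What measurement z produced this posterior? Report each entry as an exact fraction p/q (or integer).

z = [2, -2]

x̄ = F·x = [8, 0]
P̄ = F·P·Fᵀ + Q = [57 7; 7 17]
S = H·P̄·Hᵀ + R = [92 -120; -120 545]
K = P̄·Hᵀ·S⁻¹ = [844/1787 -306/1787; 834/1787 282/1787]
x' − x̄ = [-11796/1787, 1200/1787] = K·y
y = (KᵀK)⁻¹·Kᵀ·(x' − x̄) = [-6, 22]
z = y + H·x̄ = [-6, 22] + [8, -24] = [2, -2]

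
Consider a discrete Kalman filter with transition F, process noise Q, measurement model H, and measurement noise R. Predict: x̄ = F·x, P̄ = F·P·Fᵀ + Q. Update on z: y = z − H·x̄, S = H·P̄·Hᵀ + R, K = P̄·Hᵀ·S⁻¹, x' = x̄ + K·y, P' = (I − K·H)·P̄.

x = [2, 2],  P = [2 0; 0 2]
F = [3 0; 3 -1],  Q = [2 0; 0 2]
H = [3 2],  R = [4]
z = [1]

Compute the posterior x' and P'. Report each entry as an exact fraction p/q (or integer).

x' = [66/61, -249/244]
P' = [68/61 -78/61; -78/61 283/122]

x̄ = F·x = [6, 4]
P̄ = F·P·Fᵀ + Q = [20 18; 18 22]
y = z − H·x̄ = [-25]
S = H·P̄·Hᵀ + R = [488]
K = P̄·Hᵀ·S⁻¹ = [12/61; 49/244]
x' = x̄ + K·y = [66/61, -249/244]
P' = (I − K·H)·P̄ = [68/61 -78/61; -78/61 283/122]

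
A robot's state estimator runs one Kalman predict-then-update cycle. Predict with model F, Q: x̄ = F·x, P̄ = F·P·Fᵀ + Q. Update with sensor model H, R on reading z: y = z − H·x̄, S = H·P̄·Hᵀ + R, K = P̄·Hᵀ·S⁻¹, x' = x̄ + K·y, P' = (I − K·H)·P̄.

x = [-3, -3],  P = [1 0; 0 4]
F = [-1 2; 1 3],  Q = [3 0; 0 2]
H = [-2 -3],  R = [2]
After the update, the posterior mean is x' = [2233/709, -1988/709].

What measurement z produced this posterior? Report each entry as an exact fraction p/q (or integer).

z = [2]

x̄ = F·x = [-3, -12]
P̄ = F·P·Fᵀ + Q = [20 23; 23 39]
S = H·P̄·Hᵀ + R = [709]
K = P̄·Hᵀ·S⁻¹ = [-109/709; -163/709]
x' − x̄ = [4360/709, 6520/709] = K·y
y = (KᵀK)⁻¹·Kᵀ·(x' − x̄) = [-40]
z = y + H·x̄ = [-40] + [42] = [2]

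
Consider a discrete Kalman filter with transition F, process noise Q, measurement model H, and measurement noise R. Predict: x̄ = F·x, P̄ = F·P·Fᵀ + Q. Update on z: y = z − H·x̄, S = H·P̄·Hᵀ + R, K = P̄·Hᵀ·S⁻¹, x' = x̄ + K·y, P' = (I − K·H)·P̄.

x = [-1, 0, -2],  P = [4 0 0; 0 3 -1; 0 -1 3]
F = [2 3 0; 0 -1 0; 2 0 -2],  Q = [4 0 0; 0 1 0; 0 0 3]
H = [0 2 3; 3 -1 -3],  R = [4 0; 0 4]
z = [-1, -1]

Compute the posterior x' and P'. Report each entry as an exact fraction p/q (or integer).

x̄ = F·x = [-2, 0, 2]
P̄ = F·P·Fᵀ + Q = [47 -9 22; -9 4 -2; 22 -2 31]
y = z − H·x̄ = [-7, 11]
S = H·P̄·Hᵀ + R = [275 -125; -125 356]
K = P̄·Hᵀ·S⁻¹ = [9196/27425 388/1097; -2413/82275 -265/3291; 28559/82275 170/3291]
x' = x̄ + K·y = [-12522/27425, -55984/82275, 11387/82275]
P' = (I − K·H)·P̄ = [32767/27425 -22717/27425 27406/27425; -22717/27425 168301/82275 -115418/82275; 27406/27425 -115418/82275 115024/82275]

x' = [-12522/27425, -55984/82275, 11387/82275]
P' = [32767/27425 -22717/27425 27406/27425; -22717/27425 168301/82275 -115418/82275; 27406/27425 -115418/82275 115024/82275]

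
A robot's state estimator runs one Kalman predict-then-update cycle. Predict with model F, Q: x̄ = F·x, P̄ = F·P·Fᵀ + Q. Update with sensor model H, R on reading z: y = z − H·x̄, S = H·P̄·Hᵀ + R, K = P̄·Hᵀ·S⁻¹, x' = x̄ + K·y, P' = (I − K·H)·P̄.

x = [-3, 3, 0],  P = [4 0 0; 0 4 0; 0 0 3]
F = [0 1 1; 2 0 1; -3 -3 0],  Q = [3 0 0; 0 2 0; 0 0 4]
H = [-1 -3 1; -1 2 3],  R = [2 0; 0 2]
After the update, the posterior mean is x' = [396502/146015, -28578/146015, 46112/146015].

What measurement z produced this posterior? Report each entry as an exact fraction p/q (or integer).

z = [-2, -2]

x̄ = F·x = [3, -6, 0]
P̄ = F·P·Fᵀ + Q = [10 3 -12; 3 21 -24; -12 -24 76]
S = H·P̄·Hᵀ + R = [463 331; 331 552]
K = P̄·Hᵀ·S⁻¹ = [-3872/146015 -8259/146015; -38757/146015 14511/146015; 24768/146015 35936/146015]
x' − x̄ = [-41543/146015, 847512/146015, 46112/146015] = K·y
y = (KᵀK)⁻¹·Kᵀ·(x' − x̄) = [-17, 13]
z = y + H·x̄ = [-17, 13] + [15, -15] = [-2, -2]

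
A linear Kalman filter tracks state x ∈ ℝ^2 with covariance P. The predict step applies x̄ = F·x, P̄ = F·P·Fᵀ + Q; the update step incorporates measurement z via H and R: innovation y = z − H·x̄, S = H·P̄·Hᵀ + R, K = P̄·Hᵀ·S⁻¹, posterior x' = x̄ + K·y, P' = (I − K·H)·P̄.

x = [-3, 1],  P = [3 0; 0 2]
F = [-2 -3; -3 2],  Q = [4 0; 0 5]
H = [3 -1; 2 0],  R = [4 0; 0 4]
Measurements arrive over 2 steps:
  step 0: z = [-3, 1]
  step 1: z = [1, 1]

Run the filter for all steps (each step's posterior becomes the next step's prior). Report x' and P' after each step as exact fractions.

step 0: x̄ = F·x = [3, 11]
step 0: P̄ = F·P·Fᵀ + Q = [34 6; 6 40]
step 0: y = z − H·x̄ = [-1, -5]
step 0: S = H·P̄·Hᵀ + R = [314 192; 192 140]
step 0: K = P̄·Hᵀ·S⁻¹ = [48/887 365/887; -673/887 999/887]
step 0: x' = x̄ + K·y = [788/887, 5435/887]
step 0: P' = (I − K·H)·P̄ = [730/887 1998/887; 1998/887 8686/887]
step 1: x̄ = F·x = [-17881/887, 8506/887]
step 1: P̄ = F·P·Fᵀ + Q = [108618/887 -37746/887; -37746/887 21773/887]
step 1: y = z − H·x̄ = [63036/887, 36649/887]
step 1: S = H·P̄·Hᵀ + R = [1229359/887 727200/887; 727200/887 438020/887]
step 1: K = P̄·Hᵀ·S⁻¹ = [72720/544757 747213/2723785; -238993/544757 1514439/2723785]
step 1: x' = x̄ + K·y = [1804396/2723785, 3771563/2723785]
step 1: P' = (I − K·H)·P̄ = [1494426/2723785 3028878/2723785; 3028878/2723785 13866494/2723785]

step 0: x' = [788/887, 5435/887], P' = [730/887 1998/887; 1998/887 8686/887]
step 1: x' = [1804396/2723785, 3771563/2723785], P' = [1494426/2723785 3028878/2723785; 3028878/2723785 13866494/2723785]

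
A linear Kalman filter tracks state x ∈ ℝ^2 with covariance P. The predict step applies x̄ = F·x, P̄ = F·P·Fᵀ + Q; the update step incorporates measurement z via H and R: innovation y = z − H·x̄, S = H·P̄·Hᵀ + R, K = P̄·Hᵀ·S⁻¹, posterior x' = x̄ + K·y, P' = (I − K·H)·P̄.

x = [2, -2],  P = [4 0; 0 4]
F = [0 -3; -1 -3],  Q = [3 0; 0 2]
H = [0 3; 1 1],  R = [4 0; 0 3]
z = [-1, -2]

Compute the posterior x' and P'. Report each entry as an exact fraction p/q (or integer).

x' = [-399/806, -17/31]
P' = [1845/806 -6/31; -6/31 12/31]

x̄ = F·x = [6, 4]
P̄ = F·P·Fᵀ + Q = [39 36; 36 42]
y = z − H·x̄ = [-13, -12]
S = H·P̄·Hᵀ + R = [382 234; 234 156]
K = P̄·Hᵀ·S⁻¹ = [-9/62 563/806; 9/31 2/31]
x' = x̄ + K·y = [-399/806, -17/31]
P' = (I − K·H)·P̄ = [1845/806 -6/31; -6/31 12/31]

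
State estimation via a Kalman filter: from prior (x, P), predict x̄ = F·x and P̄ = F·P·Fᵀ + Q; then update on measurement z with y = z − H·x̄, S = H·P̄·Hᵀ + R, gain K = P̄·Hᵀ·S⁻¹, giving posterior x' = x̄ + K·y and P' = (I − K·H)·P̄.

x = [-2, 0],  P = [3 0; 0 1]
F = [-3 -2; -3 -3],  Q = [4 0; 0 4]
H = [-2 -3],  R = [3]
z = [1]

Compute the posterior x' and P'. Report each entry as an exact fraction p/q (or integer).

x̄ = F·x = [6, 6]
P̄ = F·P·Fᵀ + Q = [35 33; 33 40]
y = z − H·x̄ = [31]
S = H·P̄·Hᵀ + R = [899]
K = P̄·Hᵀ·S⁻¹ = [-169/899; -6/29]
x' = x̄ + K·y = [5/29, -12/29]
P' = (I − K·H)·P̄ = [2904/899 -57/29; -57/29 44/29]

x' = [5/29, -12/29]
P' = [2904/899 -57/29; -57/29 44/29]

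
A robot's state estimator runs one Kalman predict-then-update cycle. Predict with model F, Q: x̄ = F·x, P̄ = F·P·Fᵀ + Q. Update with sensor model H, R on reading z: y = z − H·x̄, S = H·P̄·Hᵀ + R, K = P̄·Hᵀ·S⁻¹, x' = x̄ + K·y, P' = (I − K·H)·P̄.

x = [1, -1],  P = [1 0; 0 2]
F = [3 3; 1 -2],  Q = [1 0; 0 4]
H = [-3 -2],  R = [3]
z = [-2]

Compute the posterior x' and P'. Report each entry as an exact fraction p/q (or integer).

x̄ = F·x = [0, 3]
P̄ = F·P·Fᵀ + Q = [28 -9; -9 13]
y = z − H·x̄ = [4]
S = H·P̄·Hᵀ + R = [199]
K = P̄·Hᵀ·S⁻¹ = [-66/199; 1/199]
x' = x̄ + K·y = [-264/199, 601/199]
P' = (I − K·H)·P̄ = [1216/199 -1725/199; -1725/199 2586/199]

x' = [-264/199, 601/199]
P' = [1216/199 -1725/199; -1725/199 2586/199]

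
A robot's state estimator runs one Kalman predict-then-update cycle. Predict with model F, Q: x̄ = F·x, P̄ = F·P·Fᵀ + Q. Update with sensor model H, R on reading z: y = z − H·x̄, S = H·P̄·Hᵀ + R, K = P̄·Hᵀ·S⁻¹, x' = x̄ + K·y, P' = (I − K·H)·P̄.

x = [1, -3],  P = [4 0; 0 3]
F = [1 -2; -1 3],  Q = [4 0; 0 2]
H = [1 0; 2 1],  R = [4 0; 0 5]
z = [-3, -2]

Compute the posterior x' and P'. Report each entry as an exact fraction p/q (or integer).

x̄ = F·x = [7, -10]
P̄ = F·P·Fᵀ + Q = [20 -22; -22 33]
y = z − H·x̄ = [-10, -6]
S = H·P̄·Hᵀ + R = [24 18; 18 30]
K = P̄·Hᵀ·S⁻¹ = [23/33 2/11; -7/6 1/3]
x' = x̄ + K·y = [-35/33, -1/3]
P' = (I − K·H)·P̄ = [92/33 -14/3; -14/3 11]

x' = [-35/33, -1/3]
P' = [92/33 -14/3; -14/3 11]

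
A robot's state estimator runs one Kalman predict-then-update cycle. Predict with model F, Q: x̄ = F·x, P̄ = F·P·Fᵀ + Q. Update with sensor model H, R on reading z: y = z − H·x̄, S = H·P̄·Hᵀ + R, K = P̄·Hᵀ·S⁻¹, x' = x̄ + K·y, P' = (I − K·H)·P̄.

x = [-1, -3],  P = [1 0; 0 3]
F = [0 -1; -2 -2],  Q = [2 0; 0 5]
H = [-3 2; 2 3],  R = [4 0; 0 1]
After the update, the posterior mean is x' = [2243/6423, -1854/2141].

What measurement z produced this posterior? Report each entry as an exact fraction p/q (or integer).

z = [-3, -2]

x̄ = F·x = [3, 8]
P̄ = F·P·Fᵀ + Q = [5 6; 6 21]
S = H·P̄·Hᵀ + R = [61 66; 66 282]
K = P̄·Hᵀ·S⁻¹ = [-449/2141 953/6423; 303/2141 997/4282]
x' − x̄ = [-17026/6423, -18982/2141] = K·y
y = (KᵀK)⁻¹·Kᵀ·(x' − x̄) = [-10, -32]
z = y + H·x̄ = [-10, -32] + [7, 30] = [-3, -2]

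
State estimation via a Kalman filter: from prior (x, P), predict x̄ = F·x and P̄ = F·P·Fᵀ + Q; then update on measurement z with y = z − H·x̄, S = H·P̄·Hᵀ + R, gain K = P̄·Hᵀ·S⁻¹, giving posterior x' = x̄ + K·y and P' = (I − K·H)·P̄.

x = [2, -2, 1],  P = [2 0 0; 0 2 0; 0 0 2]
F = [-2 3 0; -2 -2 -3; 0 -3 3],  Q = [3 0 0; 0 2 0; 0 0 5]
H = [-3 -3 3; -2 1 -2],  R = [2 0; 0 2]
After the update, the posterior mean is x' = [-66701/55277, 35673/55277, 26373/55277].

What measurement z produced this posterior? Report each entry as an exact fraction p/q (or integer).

z = [3, 2]

x̄ = F·x = [-10, -3, 9]
P̄ = F·P·Fᵀ + Q = [29 -4 -18; -4 36 -6; -18 -6 41]
S = H·P̄·Hᵀ + R = [1316 -246; -246 214]
K = P̄·Hᵀ·S⁻¹ = [-17001/110554 -32975/110554; -2655/55277 11413/55277; 14469/110554 -10231/110554]
x' − x̄ = [486069/55277, 201504/55277, -471120/55277] = K·y
y = (KᵀK)⁻¹·Kᵀ·(x' − x̄) = [-63, 3]
z = y + H·x̄ = [-63, 3] + [66, -1] = [3, 2]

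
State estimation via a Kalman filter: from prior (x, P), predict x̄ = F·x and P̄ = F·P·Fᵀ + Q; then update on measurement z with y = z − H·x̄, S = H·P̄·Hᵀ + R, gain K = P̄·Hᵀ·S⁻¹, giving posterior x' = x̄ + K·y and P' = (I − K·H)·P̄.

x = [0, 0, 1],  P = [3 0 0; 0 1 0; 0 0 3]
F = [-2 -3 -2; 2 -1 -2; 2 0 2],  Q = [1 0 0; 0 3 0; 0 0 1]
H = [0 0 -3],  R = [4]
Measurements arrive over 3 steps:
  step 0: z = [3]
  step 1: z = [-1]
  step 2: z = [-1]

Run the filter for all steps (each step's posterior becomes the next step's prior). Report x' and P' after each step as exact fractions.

step 0: x̄ = F·x = [-2, -2, 2]
step 0: P̄ = F·P·Fᵀ + Q = [34 3 -24; 3 28 0; -24 0 25]
step 0: y = z − H·x̄ = [9]
step 0: S = H·P̄·Hᵀ + R = [229]
step 0: K = P̄·Hᵀ·S⁻¹ = [72/229; 0; -75/229]
step 0: x' = x̄ + K·y = [190/229, -2, -217/229]
step 0: P' = (I − K·H)·P̄ = [2602/229 3 -96/229; 3 28 0; -96/229 0 100/229]
step 1: x̄ = F·x = [1428/229, 1272/229, -54/229]
step 1: P̄ = F·P·Fᵀ + Q = [76221/229 6480/229 -14162/229; 6480/229 15927/229 8634/229; -14162/229 8634/229 10269/229]
step 1: y = z − H·x̄ = [-391/229]
step 1: S = H·P̄·Hᵀ + R = [93337/229]
step 1: K = P̄·Hᵀ·S⁻¹ = [42486/93337; -25902/93337; -30807/93337]
step 1: x' = x̄ + K·y = [509490/93337, 562674/93337, 30591/93337]
step 1: P' = (I − K·H)·P̄ = [23184189/93337 7446708/93337 -56648/93337; 7446708/93337 3561855/93337 34536/93337; -56648/93337 34536/93337 41076/93337]
step 2: x̄ = F·x = [-2768184/93337, 395124/93337, 1080162/93337]
step 2: P̄ = F·P·Fᵀ + Q = [214372836/93337 -111397431/93337 -137335340/93337; -111397431/93337 67547422/93337 77609964/93337; -137335340/93337 77609964/93337 92541213/93337]
step 2: y = z − H·x̄ = [3147149/93337]
step 2: S = H·P̄·Hᵀ + R = [833244265/93337]
step 2: K = P̄·Hᵀ·S⁻¹ = [82401204/166648853; -232829892/833244265; -277623639/833244265]
step 2: x' = x̄ + K·y = [-2164048788/166648853, -4323211104/833244265, 281944287/833244265]
step 2: P' = (I − K·H)·P̄ = [19019200644/166648853 6655552725/166648853 -109868272/166648853; 6655552725/166648853 22217806318/833244265 310439856/833244265; -109868272/166648853 310439856/833244265 370164852/833244265]

step 0: x' = [190/229, -2, -217/229], P' = [2602/229 3 -96/229; 3 28 0; -96/229 0 100/229]
step 1: x' = [509490/93337, 562674/93337, 30591/93337], P' = [23184189/93337 7446708/93337 -56648/93337; 7446708/93337 3561855/93337 34536/93337; -56648/93337 34536/93337 41076/93337]
step 2: x' = [-2164048788/166648853, -4323211104/833244265, 281944287/833244265], P' = [19019200644/166648853 6655552725/166648853 -109868272/166648853; 6655552725/166648853 22217806318/833244265 310439856/833244265; -109868272/166648853 310439856/833244265 370164852/833244265]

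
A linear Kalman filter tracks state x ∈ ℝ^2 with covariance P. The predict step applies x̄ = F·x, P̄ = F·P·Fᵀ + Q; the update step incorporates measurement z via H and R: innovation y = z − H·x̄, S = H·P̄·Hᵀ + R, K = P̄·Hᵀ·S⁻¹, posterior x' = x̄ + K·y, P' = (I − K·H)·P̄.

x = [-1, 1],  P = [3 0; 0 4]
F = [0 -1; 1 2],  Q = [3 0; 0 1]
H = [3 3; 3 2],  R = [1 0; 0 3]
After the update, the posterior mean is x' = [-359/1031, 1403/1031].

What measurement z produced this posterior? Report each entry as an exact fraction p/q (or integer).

x̄ = F·x = [-1, 1]
P̄ = F·P·Fᵀ + Q = [7 -8; -8 20]
S = H·P̄·Hᵀ + R = [100 63; 63 50]
K = P̄·Hᵀ·S⁻¹ = [-465/1031 689/1031; 792/1031 -668/1031]
x' − x̄ = [672/1031, 372/1031] = K·y
y = (KᵀK)⁻¹·Kᵀ·(x' − x̄) = [3, 3]
z = y + H·x̄ = [3, 3] + [0, -1] = [3, 2]

z = [3, 2]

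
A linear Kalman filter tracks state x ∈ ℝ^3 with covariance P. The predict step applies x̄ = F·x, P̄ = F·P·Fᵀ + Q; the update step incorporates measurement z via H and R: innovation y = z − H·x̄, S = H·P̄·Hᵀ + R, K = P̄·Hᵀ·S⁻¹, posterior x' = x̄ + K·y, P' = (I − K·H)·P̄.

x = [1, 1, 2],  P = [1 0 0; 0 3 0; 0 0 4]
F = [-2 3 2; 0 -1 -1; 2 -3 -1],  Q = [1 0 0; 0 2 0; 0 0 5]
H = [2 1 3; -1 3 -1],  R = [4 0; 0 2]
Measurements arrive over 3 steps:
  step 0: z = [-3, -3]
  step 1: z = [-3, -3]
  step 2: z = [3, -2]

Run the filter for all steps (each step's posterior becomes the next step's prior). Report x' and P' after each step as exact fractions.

step 0: x' = [9328/5947, -12809/11894, -19639/11894], P' = [65382/5947 4308/5947 -46988/5947; 4308/5947 2987/11894 -5589/11894; -46988/5947 -5589/11894 71827/11894]
step 1: x' = [365427036/101147963, -10956647/14449709, -309208504/101147963], P' = [2142515090/101147963 22040240/14449709 -1522603232/101147963; 22040240/14449709 4474814/14449709 -14914378/14449709; -1522603232/101147963 -14914378/14449709 1118011574/101147963]
step 2: x' = [1427977886997/1426421828317, -208490798519/1426421828317, 526301309680/1426421828317], P' = [33726375074530/1426421828317 2442184434116/1426421828317 -23971918510812/1426421828317; 2442184434116/1426421828317 461926163554/1426421828317 -1661948055350/1426421828317; -23971918510812/1426421828317 -1661948055350/1426421828317 17545724921886/1426421828317]

step 0: x̄ = F·x = [5, -3, -3]
step 0: P̄ = F·P·Fᵀ + Q = [48 -17 -39; -17 9 13; -39 13 40]
step 0: y = z − H·x̄ = [-1, 8]
step 0: S = H·P̄·Hᵀ + R = [107 25; 25 117]
step 0: K = P̄·Hᵀ·S⁻¹ = [-1473/5947 -2735/5947; 863/11894 2967/11894; 5485/11894 2691/11894]
step 0: x' = x̄ + K·y = [9328/5947, -12809/11894, -19639/11894]
step 0: P' = (I − K·H)·P̄ = [65382/5947 4308/5947 -46988/5947; 4308/5947 2987/11894 -5589/11894; -46988/5947 -5589/11894 71827/11894]
step 1: x̄ = F·x = [-115017/11894, 16224/5947, 47689/5947]
step 1: P̄ = F·P·Fᵀ + Q = [1430489/11894 -147695/5947 -551878/5947; -147695/5947 43712/5947 114576/5947; -551878/5947 114576/5947 460107/5947]
step 1: y = z − H·x̄ = [-62115/5947, -8035/626]
step 1: S = H·P̄·Hᵀ + R = [543581/5947 13571/313; 13571/313 71117/626]
step 1: K = P̄·Hᵀ·S⁻¹ = [-1690761/5323577 -78533409/101147963; 50160/760511 3149290/14449709; 2689837/5323577 45694860/101147963]
step 1: x' = x̄ + K·y = [365427036/101147963, -10956647/14449709, -309208504/101147963]
step 1: P' = (I − K·H)·P̄ = [2142515090/101147963 22040240/14449709 -1522603232/101147963; 22040240/14449709 4474814/14449709 -14914378/14449709; -1522603232/101147963 -14914378/14449709 1118011574/101147963]
step 2: x̄ = F·x = [-1579360667/101147963, 385905033/101147963, 181450309/14449709]
step 2: P̄ = F·P·Fᵀ + Q = [22501805845/101147963 -4544634116/101147963 -2490375744/14449709; -4544634116/101147963 1142829906/101147963 504431884/14449709; -2490375744/14449709 504431884/14449709 2012621989/14449709]
step 2: y = z − H·x̄ = [-734196299/101147963, -1669219529/101147963]
step 2: S = H·P̄·Hᵀ + R = [12165870613/101147963 8847982223/101147963; 8847982223/101147963 18294330000/101147963]
step 2: K = P̄·Hᵀ·S⁻¹ = [-505205237315/1426421828317 -1213951630685/1426421828317; 90112716434/1426421828317 302771055948/1426421828317; 757847422171/1426421828317 720174711438/1426421828317]
step 2: x' = x̄ + K·y = [1427977886997/1426421828317, -208490798519/1426421828317, 526301309680/1426421828317]
step 2: P' = (I − K·H)·P̄ = [33726375074530/1426421828317 2442184434116/1426421828317 -23971918510812/1426421828317; 2442184434116/1426421828317 461926163554/1426421828317 -1661948055350/1426421828317; -23971918510812/1426421828317 -1661948055350/1426421828317 17545724921886/1426421828317]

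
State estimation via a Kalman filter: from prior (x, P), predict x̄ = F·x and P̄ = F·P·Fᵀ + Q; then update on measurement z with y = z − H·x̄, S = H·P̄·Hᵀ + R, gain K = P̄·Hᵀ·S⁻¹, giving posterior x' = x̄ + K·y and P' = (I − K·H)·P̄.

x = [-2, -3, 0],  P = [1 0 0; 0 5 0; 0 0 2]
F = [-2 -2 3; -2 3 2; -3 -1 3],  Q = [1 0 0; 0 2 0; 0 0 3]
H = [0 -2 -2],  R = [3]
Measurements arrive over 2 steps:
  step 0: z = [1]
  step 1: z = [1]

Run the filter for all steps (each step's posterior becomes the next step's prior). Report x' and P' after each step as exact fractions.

step 0: x' = [3670/403, -101/13, 2943/403], P' = [15729/403 -342/13 10662/403; -342/13 271/13 -265/13; 10662/403 -265/13 8329/403]
step 1: x' = [7009951/608045, -888427/121609, 4109026/608045], P' = [63541612/608045 -7340873/121609 36558322/608045; -7340873/121609 4526245/121609 -4451902/121609; 36558322/608045 -4451902/121609 22342922/608045]

step 0: x̄ = F·x = [10, -5, 9]
step 0: P̄ = F·P·Fᵀ + Q = [43 -14 34; -14 59 3; 34 3 35]
step 0: y = z − H·x̄ = [9]
step 0: S = H·P̄·Hᵀ + R = [403]
step 0: K = P̄·Hᵀ·S⁻¹ = [-40/403; -4/13; -76/403]
step 0: x' = x̄ + K·y = [3670/403, -101/13, 2943/403]
step 0: P' = (I − K·H)·P̄ = [15729/403 -342/13 10662/403; -342/13 271/13 -265/13; 10662/403 -265/13 8329/403]
step 1: x̄ = F·x = [7751/403, -10847/403, 950/403]
step 1: P̄ = F·P·Fᵀ + Q = [57704/403 -64007/403 15326/403; -64007/403 115995/403 7910/403; 15326/403 7910/403 19894/403]
step 1: y = z − H·x̄ = [-19391/403]
step 1: S = H·P̄·Hᵀ + R = [608045/403]
step 1: K = P̄·Hᵀ·S⁻¹ = [97362/608045; -49562/121609; -55608/608045]
step 1: x' = x̄ + K·y = [7009951/608045, -888427/121609, 4109026/608045]
step 1: P' = (I − K·H)·P̄ = [63541612/608045 -7340873/121609 36558322/608045; -7340873/121609 4526245/121609 -4451902/121609; 36558322/608045 -4451902/121609 22342922/608045]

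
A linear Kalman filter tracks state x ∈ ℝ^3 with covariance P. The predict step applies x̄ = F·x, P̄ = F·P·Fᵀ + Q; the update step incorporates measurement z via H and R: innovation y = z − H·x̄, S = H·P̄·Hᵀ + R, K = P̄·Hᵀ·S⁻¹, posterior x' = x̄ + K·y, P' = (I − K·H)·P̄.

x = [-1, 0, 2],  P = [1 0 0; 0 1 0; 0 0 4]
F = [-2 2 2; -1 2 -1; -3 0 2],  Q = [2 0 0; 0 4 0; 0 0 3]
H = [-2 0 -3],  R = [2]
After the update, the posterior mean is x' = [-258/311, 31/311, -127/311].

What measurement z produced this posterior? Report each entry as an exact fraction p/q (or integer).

z = [3]

x̄ = F·x = [6, -1, 7]
P̄ = F·P·Fᵀ + Q = [26 -2 22; -2 13 -5; 22 -5 28]
S = H·P̄·Hᵀ + R = [622]
K = P̄·Hᵀ·S⁻¹ = [-59/311; 19/622; -64/311]
x' − x̄ = [-2124/311, 342/311, -2304/311] = K·y
y = (KᵀK)⁻¹·Kᵀ·(x' − x̄) = [36]
z = y + H·x̄ = [36] + [-33] = [3]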